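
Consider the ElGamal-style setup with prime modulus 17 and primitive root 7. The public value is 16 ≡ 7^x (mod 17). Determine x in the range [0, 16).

8

Successive powers of 7 modulo 17:
  7^0=1  7^1=7  7^2=15  7^3=3  7^4=4  7^5=11
  7^6=9  7^7=12  7^8=16
So 7^8 ≡ 16 (mod 17), giving x = 8.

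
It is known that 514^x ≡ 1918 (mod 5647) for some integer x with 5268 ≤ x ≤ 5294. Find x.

5292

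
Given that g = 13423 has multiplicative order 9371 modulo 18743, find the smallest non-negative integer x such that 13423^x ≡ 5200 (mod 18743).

2958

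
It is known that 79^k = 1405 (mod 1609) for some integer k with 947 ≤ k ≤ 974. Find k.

Compute 79^947 mod 1609 = 262, then multiply by 79 repeatedly:
  79^947=262  79^948=1390  79^949=398  79^950=871  79^951=1231
  79^952=709  79^953=1305  79^954=119  79^955=1356  79^956=930
  79^957=1065  79^958=467  79^959=1495  79^960=648  79^961=1313
  79^962=751  79^963=1405
Found 1405 at exponent 963.

963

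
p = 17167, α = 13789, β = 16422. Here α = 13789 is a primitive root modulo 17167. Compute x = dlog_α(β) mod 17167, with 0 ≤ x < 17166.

Baby-step giant-step with m = ceil(sqrt(17166)) = 132.
Baby table (13789^j mod 17167 for j=0..131):
  0:1  1:13789  2:11996  3:8799  4:10222  5:10088  6:16398  7:5465
  8:10922  9:14534  10:1768  11:1812  12:7683  13:3330  14:12812  15:16238
  16:13768  17:14266  18:14388  19:14280  20:1430  21:10554  22:4447  23:16326
  24:8343  25:5560  26:16185  27:3965  28:13657  29:11550  30:4691  31:16110
  32:16977  33:6641  34:3971  35:10556  36:14858  37:5984  38:8774  39:8837
  40:2027  41:2427  42:7420  43:16227  44:16592  45:2479  46:3434  47:4840
  48:10631  49:1846  50:13000  51:16353  52:2972  53:3279  54:13420  55:5287
  56:11361  57:7954  58:14910  59:1998  60:14554  61:2876  62:1394  63:11993
  64:1766  65:8568  66:858  67:2899  68:9535  69:13229  70:15306  71:3336
  72:9711  73:2379  74:15061  75:6930  76:6248  77:9666  78:17053  79:7418
  80:5816  81:9767  82:2048  83:157  84:1831  85:12169  86:8083  87:8323
  88:4452  89:16603  90:16822  91:15221  92:15794  93:2904  94:9812  95:4541
  96:7800  97:2945  98:8650  99:15701  100:8052  101:10039  102:10250  103:1339
  104:8946  105:11499  106:5299  107:5159  108:14570  109:329  110:4493  111:15441
  112:10815  113:15473  114:5721  115:4504  116:12617  117:5435  118:9260  119:15161
  120:12470  121:4158  122:14049  123:9233  124:3365  125:14751  126:6923  127:12727
  128:11529  129:6961  130:4532  131:3868
Giant step factor: 13789^(-132) ≡ 12971 (mod 17167).
Scan 16422·12971^i mod 17167 for i = 0, 1, …:
  i=0: 16422   i=1: 1626   i=2: 9770   i=3: 17043
  i=4: 5294   i=5: 474   i=6: 2468   i=7: 13140
  i=8: 4964   i=9: 11794     …   i=38: 14537
  i=39: 14266
Match at i=39, j=17: x = 39·132 + 17 = 5165.

5165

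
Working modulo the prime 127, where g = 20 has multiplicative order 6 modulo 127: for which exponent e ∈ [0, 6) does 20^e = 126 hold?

3

Successive powers of 20 modulo 127:
  20^0=1  20^1=20  20^2=19  20^3=126
So 20^3 ≡ 126 (mod 127), giving e = 3.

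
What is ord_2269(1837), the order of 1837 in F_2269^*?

81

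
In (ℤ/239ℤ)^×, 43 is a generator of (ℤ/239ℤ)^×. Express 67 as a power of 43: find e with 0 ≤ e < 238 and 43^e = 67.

224

Baby-step giant-step with m = ceil(sqrt(238)) = 16.
Baby table (43^j mod 239 for j=0..15):
  0:1  1:43  2:176  3:159  4:145  5:21  6:186  7:111
  8:232  9:177  10:202  11:82  12:180  13:92  14:132  15:179
Giant step factor: 43^(-16) ≡ 200 (mod 239).
Scan 67·200^i mod 239 for i = 0, 1, …:
  i=0: 67   i=1: 16   i=2: 93   i=3: 197
  i=4: 204   i=5: 170   i=6: 62   i=7: 211
  i=8: 136   i=9: 193     …   i=13: 49
  i=14: 1
Match at i=14, j=0: e = 14·16 + 0 = 224.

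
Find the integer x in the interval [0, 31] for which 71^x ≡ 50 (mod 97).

12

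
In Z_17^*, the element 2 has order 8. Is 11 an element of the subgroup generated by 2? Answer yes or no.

11 ∈ ⟨2⟩ iff 11^8 ≡ 1 (mod 17), since |⟨2⟩| = 8.
11^8 mod 17 = 16.
Since 16 ≠ 1, 11 does not lie in the subgroup.

no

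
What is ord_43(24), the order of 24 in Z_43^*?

The order of 24 must divide p − 1 = 42 = 2 · 3 · 7.
Divisors: 1, 2, 3, 6, 7, 14, 21, 42.
Check each in increasing order: 24^1 ≡ 24;  24^2 ≡ 17;  24^3 ≡ 21;  24^6 ≡ 11;  24^7 ≡ 6;  24^14 ≡ 36;  24^21 ≡ 1.
Smallest exponent giving 1 is 21.

21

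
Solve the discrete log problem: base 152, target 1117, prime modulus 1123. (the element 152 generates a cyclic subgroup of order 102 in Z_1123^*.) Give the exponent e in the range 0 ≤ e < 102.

Baby-step giant-step with m = ceil(sqrt(102)) = 11.
Baby table (152^j mod 1123 for j=0..10):
  0:1  1:152  2:644  3:187  4:349  5:267  6:156  7:129
  8:517  9:1097  10:540
Giant step factor: 152^(-11) ≡ 467 (mod 1123).
Scan 1117·467^i mod 1123 for i = 0, 1, …:
  i=0: 1117   i=1: 567   i=2: 884   i=3: 687
  i=4: 774   i=5: 975   i=6: 510   i=7: 94
  i=8: 101   i=9: 1
Match at i=9, j=0: e = 9·11 + 0 = 99.

99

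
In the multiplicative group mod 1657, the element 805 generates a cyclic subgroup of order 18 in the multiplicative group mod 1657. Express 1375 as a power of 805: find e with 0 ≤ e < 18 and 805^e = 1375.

8

Successive powers of 805 modulo 1657:
  805^0=1  805^1=805  805^2=138  805^3=71  805^4=817  805^5=1513
  805^6=70  805^7=12  805^8=1375
So 805^8 ≡ 1375 (mod 1657), giving e = 8.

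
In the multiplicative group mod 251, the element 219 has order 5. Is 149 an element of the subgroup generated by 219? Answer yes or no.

⟨219⟩ has order 5; its elements mod 251 are {1, 20, 113, 149, 219}.
149 is in this set.

yes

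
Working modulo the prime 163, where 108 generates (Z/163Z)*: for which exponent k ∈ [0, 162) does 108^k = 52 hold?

91

Baby-step giant-step with m = ceil(sqrt(162)) = 13.
Baby table (108^j mod 163 for j=0..12):
  0:1  1:108  2:91  3:48  4:131  5:130  6:22  7:94
  8:46  9:78  10:111  11:89  12:158
Giant step factor: 108^(-13) ≡ 147 (mod 163).
Scan 52·147^i mod 163 for i = 0, 1, …:
  i=0: 52   i=1: 146   i=2: 109   i=3: 49
  i=4: 31   i=5: 156   i=6: 112   i=7: 1
Match at i=7, j=0: k = 7·13 + 0 = 91.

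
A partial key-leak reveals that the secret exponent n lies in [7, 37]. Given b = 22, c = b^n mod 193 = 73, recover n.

Compute 22^7 mod 193 = 26, then multiply by 22 repeatedly:
  22^7=26  22^8=186  22^9=39  22^10=86  22^11=155
  22^12=129  22^13=136  22^14=97  22^15=11  22^16=49
  22^17=113  22^18=170  22^19=73
Found 73 at exponent 19.

19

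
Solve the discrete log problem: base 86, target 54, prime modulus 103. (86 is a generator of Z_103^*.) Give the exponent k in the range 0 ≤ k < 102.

89

Baby-step giant-step with m = ceil(sqrt(102)) = 11.
Baby table (86^j mod 103 for j=0..10):
  0:1  1:86  2:83  3:31  4:91  5:101  6:34  7:40
  8:41  9:24  10:4
Giant step factor: 86^(-11) ≡ 53 (mod 103).
Scan 54·53^i mod 103 for i = 0, 1, …:
  i=0: 54   i=1: 81   i=2: 70   i=3: 2
  i=4: 3   i=5: 56   i=6: 84   i=7: 23
  i=8: 86
Match at i=8, j=1: k = 8·11 + 1 = 89.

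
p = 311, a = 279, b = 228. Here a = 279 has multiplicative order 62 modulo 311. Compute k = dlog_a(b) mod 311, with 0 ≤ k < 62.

39

Baby-step giant-step with m = ceil(sqrt(62)) = 8.
Baby table (279^j mod 311 for j=0..7):
  0:1  1:279  2:91  3:198  4:195  5:291  6:18  7:46
Giant step factor: 279^(-8) ≡ 15 (mod 311).
Scan 228·15^i mod 311 for i = 0, 1, …:
  i=0: 228   i=1: 310   i=2: 296   i=3: 86
  i=4: 46
Match at i=4, j=7: k = 4·8 + 7 = 39.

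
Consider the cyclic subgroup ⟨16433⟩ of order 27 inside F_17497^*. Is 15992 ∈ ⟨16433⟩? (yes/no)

15992 ∈ ⟨16433⟩ iff 15992^27 ≡ 1 (mod 17497), since |⟨16433⟩| = 27.
15992^27 mod 17497 = 12534.
Since 12534 ≠ 1, 15992 does not lie in the subgroup.

no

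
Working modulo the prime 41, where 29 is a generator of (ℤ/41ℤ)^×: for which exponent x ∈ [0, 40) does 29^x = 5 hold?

26

Successive powers of 29 modulo 41:
  29^0=1  29^1=29  29^2=21  29^3=35  29^4=31  29^5=38
  29^6=36  29^7=19  29^8=18  29^9=30  29^10=9  29^11=15
  29^12=25  29^13=28  29^14=33  29^15=14  29^16=37  29^17=7
  29^18=39  29^19=24  29^20=40  29^21=12  29^22=20  29^23=6
  29^24=10  29^25=3  29^26=5
So 29^26 ≡ 5 (mod 41), giving x = 26.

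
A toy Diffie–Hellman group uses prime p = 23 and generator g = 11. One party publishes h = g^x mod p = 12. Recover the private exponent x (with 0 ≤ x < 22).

12

Successive powers of 11 modulo 23:
  11^0=1  11^1=11  11^2=6  11^3=20  11^4=13  11^5=5
  11^6=9  11^7=7  11^8=8  11^9=19  11^10=2  11^11=22
  11^12=12
So 11^12 ≡ 12 (mod 23), giving x = 12.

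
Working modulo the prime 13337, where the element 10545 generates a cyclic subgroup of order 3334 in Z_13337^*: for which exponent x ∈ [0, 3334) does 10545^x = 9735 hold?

2482

Baby-step giant-step with m = ceil(sqrt(3334)) = 58.
Baby table (10545^j mod 13337 for j=0..57):
  0:1  1:10545  2:6456  3:6472  4:1811  5:11748  6:8604  7:10906
  8:12156  9:3113  10:4228  11:12006  12:8466  13:9429  14:1470  15:3556
  16:7713  17:4559  18:8107  19:11482  20:4404  21:746  22:11077  23:1519
  24:118  25:3969  26:1599  27:3487  28:306  29:12553  30:1660  31:6556
  32:7349  33:7235  34:5435  35:2986  36:12050  37:5651  38:79  39:6161
  40:3218  41:4482  42:9699  43:7839  44:12866  45:8006  46:60  47:5861
  48:587  49:1547  50:1964  51:11356  52:9434  53:847  54:9162  55:62
  56:277  57:162
Giant step factor: 10545^(-58) ≡ 3132 (mod 13337).
Scan 9735·3132^i mod 13337 for i = 0, 1, …:
  i=0: 9735   i=1: 1638   i=2: 8808   i=3: 5740
  i=4: 12741   i=5: 508   i=6: 3953   i=7: 4060
  i=8: 5759   i=9: 5564     …   i=41: 2555
  i=42: 60
Match at i=42, j=46: x = 42·58 + 46 = 2482.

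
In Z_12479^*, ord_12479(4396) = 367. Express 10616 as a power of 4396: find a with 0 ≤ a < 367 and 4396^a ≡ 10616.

297

Baby-step giant-step with m = ceil(sqrt(367)) = 20.
Baby table (4396^j mod 12479 for j=0..19):
  0:1  1:4396  2:7324  3:484  4:6234  5:780  6:9634  7:9817
  8:3150  9:8189  10:9408  11:2162  12:7633  13:11116  14:10651  15:588
  16:1695  17:1257  18:10054  19:9245
Giant step factor: 4396^(-20) ≡ 3141 (mod 12479).
Scan 10616·3141^i mod 12479 for i = 0, 1, …:
  i=0: 10616   i=1: 968   i=2: 8091   i=3: 6587
  i=4: 12064   i=5: 6780   i=6: 6806   i=7: 1119
  i=8: 8180   i=9: 11598     …   i=13: 5638
  i=14: 1257
Match at i=14, j=17: a = 14·20 + 17 = 297.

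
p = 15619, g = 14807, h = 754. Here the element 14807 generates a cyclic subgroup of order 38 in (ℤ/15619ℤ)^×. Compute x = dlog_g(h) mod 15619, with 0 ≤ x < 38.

3

Successive powers of 14807 modulo 15619:
  14807^0=1  14807^1=14807  14807^2=3346  14807^3=754
So 14807^3 ≡ 754 (mod 15619), giving x = 3.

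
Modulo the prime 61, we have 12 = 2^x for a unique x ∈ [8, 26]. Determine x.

8

Compute 2^8 mod 61 = 12, then multiply by 2 repeatedly:
  2^8=12
Found 12 at exponent 8.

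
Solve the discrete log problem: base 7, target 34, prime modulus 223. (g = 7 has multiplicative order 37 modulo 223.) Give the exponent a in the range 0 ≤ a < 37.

Successive powers of 7 modulo 223:
  7^0=1  7^1=7  7^2=49  7^3=120  7^4=171  7^5=82
  7^6=128  7^7=4  7^8=28  7^9=196  7^10=34
So 7^10 ≡ 34 (mod 223), giving a = 10.

10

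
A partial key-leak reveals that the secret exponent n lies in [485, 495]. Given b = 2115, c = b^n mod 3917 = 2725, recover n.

492

Compute 2115^485 mod 3917 = 605, then multiply by 2115 repeatedly:
  2115^485=605  2115^486=2633  2115^487=2738  2115^488=1544  2115^489=2699
  2115^490=1316  2115^491=2270  2115^492=2725
Found 2725 at exponent 492.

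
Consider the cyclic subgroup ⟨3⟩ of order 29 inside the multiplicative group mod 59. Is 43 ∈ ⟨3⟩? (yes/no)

no

43 ∈ ⟨3⟩ iff 43^29 ≡ 1 (mod 59), since |⟨3⟩| = 29.
43^29 mod 59 = 58.
Since 58 ≠ 1, 43 does not lie in the subgroup.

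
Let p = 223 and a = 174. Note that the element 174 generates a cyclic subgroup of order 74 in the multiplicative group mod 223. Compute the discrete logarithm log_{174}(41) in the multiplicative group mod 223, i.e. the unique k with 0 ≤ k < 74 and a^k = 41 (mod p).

10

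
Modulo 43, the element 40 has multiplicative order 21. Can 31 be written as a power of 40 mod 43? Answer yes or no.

yes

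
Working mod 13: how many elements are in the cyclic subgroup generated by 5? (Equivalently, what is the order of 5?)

4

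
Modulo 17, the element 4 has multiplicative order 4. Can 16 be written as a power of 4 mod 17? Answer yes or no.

yes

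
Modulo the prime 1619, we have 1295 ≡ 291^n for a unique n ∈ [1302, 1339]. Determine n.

Compute 291^1302 mod 1619 = 900, then multiply by 291 repeatedly:
  291^1302=900  291^1303=1241  291^1304=94  291^1305=1450  291^1306=1010
  291^1307=871  291^1308=897  291^1309=368  291^1310=234  291^1311=96
  291^1312=413  291^1313=377  291^1314=1234  291^1315=1295
Found 1295 at exponent 1315.

1315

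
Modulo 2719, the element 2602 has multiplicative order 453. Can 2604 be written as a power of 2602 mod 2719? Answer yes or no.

no

2604 ∈ ⟨2602⟩ iff 2604^453 ≡ 1 (mod 2719), since |⟨2602⟩| = 453.
2604^453 mod 2719 = 2718.
Since 2718 ≠ 1, 2604 does not lie in the subgroup.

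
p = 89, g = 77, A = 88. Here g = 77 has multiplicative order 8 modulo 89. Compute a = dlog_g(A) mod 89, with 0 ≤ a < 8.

Successive powers of 77 modulo 89:
  77^0=1  77^1=77  77^2=55  77^3=52  77^4=88
So 77^4 ≡ 88 (mod 89), giving a = 4.

4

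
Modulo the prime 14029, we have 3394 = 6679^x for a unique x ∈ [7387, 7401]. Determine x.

Compute 6679^7387 mod 14029 = 13695, then multiply by 6679 repeatedly:
  6679^7387=13695  6679^7388=13854  6679^7389=9611  6679^7390=9194  6679^7391=1793
  6679^7392=8710  6679^7393=9856  6679^7394=4156  6679^7395=8562  6679^7396=3394
Found 3394 at exponent 7396.

7396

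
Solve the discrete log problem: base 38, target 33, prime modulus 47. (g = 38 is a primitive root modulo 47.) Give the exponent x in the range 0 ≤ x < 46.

7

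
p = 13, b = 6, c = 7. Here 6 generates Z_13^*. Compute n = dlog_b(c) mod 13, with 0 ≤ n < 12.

7

Successive powers of 6 modulo 13:
  6^0=1  6^1=6  6^2=10  6^3=8  6^4=9  6^5=2
  6^6=12  6^7=7
So 6^7 ≡ 7 (mod 13), giving n = 7.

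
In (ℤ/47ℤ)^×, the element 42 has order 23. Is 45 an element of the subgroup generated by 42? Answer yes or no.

no

45 ∈ ⟨42⟩ iff 45^23 ≡ 1 (mod 47), since |⟨42⟩| = 23.
45^23 mod 47 = 46.
Since 46 ≠ 1, 45 does not lie in the subgroup.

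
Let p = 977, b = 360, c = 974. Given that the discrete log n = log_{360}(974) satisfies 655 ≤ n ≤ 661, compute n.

657

Compute 360^655 mod 977 = 871, then multiply by 360 repeatedly:
  360^655=871  360^656=920  360^657=974
Found 974 at exponent 657.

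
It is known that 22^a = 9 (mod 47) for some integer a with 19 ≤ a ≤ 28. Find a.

20

Compute 22^19 mod 47 = 41, then multiply by 22 repeatedly:
  22^19=41  22^20=9
Found 9 at exponent 20.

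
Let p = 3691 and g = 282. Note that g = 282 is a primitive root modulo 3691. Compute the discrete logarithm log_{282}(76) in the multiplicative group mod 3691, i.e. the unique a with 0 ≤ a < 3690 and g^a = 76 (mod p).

Baby-step giant-step with m = ceil(sqrt(3690)) = 61.
Baby table (282^j mod 3691 for j=0..60):
  0:1  1:282  2:2013  3:2943  4:3142  5:204  6:2163  7:951
  8:2430  9:2425  10:1015  11:2023  12:2072  13:1126  14:106  15:364
  16:2991  17:1914  18:862  19:3169  20:436  21:1149  22:2901  23:2371
  24:551  25:360  26:1863  27:1244  28:163  29:1674  30:3311  31:3570
  32:2788  33:33  34:1924  35:3682  36:1153  37:338  38:3041  39:1250
  40:1855  41:2679  42:2514  43:276  44:321  45:1938  46:248  47:3498
  48:939  49:2737  50:415  51:2609  52:1229  53:3315  54:1007  55:3458
  56:732  57:3419  58:807  59:2423  60:451
Giant step factor: 282^(-61) ≡ 1078 (mod 3691).
Scan 76·1078^i mod 3691 for i = 0, 1, …:
  i=0: 76   i=1: 726   i=2: 136   i=3: 2659
  i=4: 2186   i=5: 1650   i=6: 3329   i=7: 1010
  i=8: 3626   i=9: 59     …   i=54: 802
  i=55: 862
Match at i=55, j=18: a = 55·61 + 18 = 3373.

3373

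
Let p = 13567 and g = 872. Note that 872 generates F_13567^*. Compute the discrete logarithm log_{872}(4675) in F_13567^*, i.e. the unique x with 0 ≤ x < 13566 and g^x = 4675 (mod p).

Baby-step giant-step with m = ceil(sqrt(13566)) = 117.
Baby table (872^j mod 13567 for j=0..116):
  0:1  1:872  2:632  3:8424  4:5981  5:5704  6:8366  7:9673
  8:9749  9:8186  10:1950  11:4525  12:11370  13:10730  14:8897  15:11427
  16:6166  17:4220  18:3183  19:7908  20:3740  21:5200  22:3022  23:3186
  24:10524  25:5636  26:3338  27:7398  28:6731  29:8488  30:7521  31:5451
  32:4822  33:12581  34:8496  35:930  36:10507  37:4379  38:6161  39:13427
  40:23  41:6489  42:969  43:3814  44:1893  45:9089  46:2480  47:5407
  48:7155  49:11907  50:4149  51:9106  52:3737  53:2584  54:1126  55:5048
  56:6148  57:2091  58:5374  59:5513  60:4618  61:11064  62:1671  63:5443
  64:11413  65:7525  66:8939  67:7350  68:5576  69:5286  70:10179  71:3270
  72:2370  73:4456  74:5470  75:7823  76:11022  77:5748  78:6033  79:10347
  80:529  81:10  82:8720  83:6320  84:2838  85:5542  86:2772  87:2258
  88:1761  89:2521  90:458  91:5933  92:4549  93:5164  94:12331  95:7568
  96:5734  97:7392  98:1499  99:4696  100:11245  101:10266  102:11299  103:3086
  104:4726  105:10271  106:2092  107:6246  108:6145  109:13042  110:3478  111:7375
  112:242  113:7519  114:3707  115:3558  116:9300
Giant step factor: 872^(-117) ≡ 4568 (mod 13567).
Scan 4675·4568^i mod 13567 for i = 0, 1, …:
  i=0: 4675   i=1: 942   i=2: 2317   i=3: 1796
  i=4: 9660   i=5: 6996   i=6: 7443   i=7: 722
  i=8: 1315   i=9: 10306     …   i=88: 11598
  i=89: 529
Match at i=89, j=80: x = 89·117 + 80 = 10493.

10493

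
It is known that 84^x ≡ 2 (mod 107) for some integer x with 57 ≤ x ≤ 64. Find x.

59

Compute 84^57 mod 107 = 71, then multiply by 84 repeatedly:
  84^57=71  84^58=79  84^59=2
Found 2 at exponent 59.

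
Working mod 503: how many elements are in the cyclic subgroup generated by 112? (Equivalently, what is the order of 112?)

The order of 112 must divide p − 1 = 502 = 2 · 251.
Divisors: 1, 2, 251, 502.
Check each in increasing order: 112^1 ≡ 112;  112^2 ≡ 472;  112^251 ≡ 1.
Smallest exponent giving 1 is 251.

251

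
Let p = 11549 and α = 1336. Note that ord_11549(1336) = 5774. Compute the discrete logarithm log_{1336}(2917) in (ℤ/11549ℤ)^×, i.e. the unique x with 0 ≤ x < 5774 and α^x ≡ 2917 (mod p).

4337

Baby-step giant-step with m = ceil(sqrt(5774)) = 76.
Baby table (1336^j mod 11549 for j=0..75):
  0:1  1:1336  2:6350  3:6634  4:4941  5:6697  6:8266  7:2532
  8:10444  9:1992  10:5042  11:3045  12:2872  13:2724  14:1329  15:8547
  16:8380  17:4699  18:6757  19:7583  20:2415  21:4269  22:9727  23:2647
  24:2398  25:4655  26:5718  27:5359  28:10793  29:6296  30:3784  31:8511
  32:6480  33:7079  34:10462  35:2942  36:3852  37:6967  38:10967  39:7780
  40:11529  41:7927  42:39  43:5908  44:5121  45:4648  46:7915  47:7105
  48:10551  49:6356  50:3101  51:8394  52:305  53:3265  54:8067  55:2295
  56:5635  57:9961  58:3448  59:10026  60:9445  61:7012  62:1793  63:4805
  64:9785  65:10841  66:1130  67:8310  68:3571  69:1119  70:5163  71:3015
  72:8988  73:8557  74:10191  75:10454
Giant step factor: 1336^(-76) ≡ 5527 (mod 11549).
Scan 2917·5527^i mod 11549 for i = 0, 1, …:
  i=0: 2917   i=1: 11404   i=2: 7015   i=3: 1912
  i=4: 289   i=5: 3541   i=6: 7101   i=7: 3725
  i=8: 7757   i=9: 3051     …   i=56: 3146
  i=57: 6697
Match at i=57, j=5: x = 57·76 + 5 = 4337.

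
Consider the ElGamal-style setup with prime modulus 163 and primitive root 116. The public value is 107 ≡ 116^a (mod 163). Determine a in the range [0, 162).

Baby-step giant-step with m = ceil(sqrt(162)) = 13.
Baby table (116^j mod 163 for j=0..12):
  0:1  1:116  2:90  3:8  4:113  5:68  6:64  7:89
  8:55  9:23  10:60  11:114  12:21
Giant step factor: 116^(-13) ≡ 18 (mod 163).
Scan 107·18^i mod 163 for i = 0, 1, …:
  i=0: 107   i=1: 133   i=2: 112   i=3: 60
Match at i=3, j=10: a = 3·13 + 10 = 49.

49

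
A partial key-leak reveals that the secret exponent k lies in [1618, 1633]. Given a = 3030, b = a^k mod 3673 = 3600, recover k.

Compute 3030^1618 mod 3673 = 1588, then multiply by 3030 repeatedly:
  3030^1618=1588  3030^1619=10  3030^1620=916  3030^1621=2365  3030^1622=3600
Found 3600 at exponent 1622.

1622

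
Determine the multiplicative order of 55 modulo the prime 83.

82

The order of 55 must divide p − 1 = 82 = 2 · 41.
Divisors: 1, 2, 41, 82.
Check each in increasing order: 55^1 ≡ 55;  55^2 ≡ 37;  55^41 ≡ 82;  55^82 ≡ 1.
Smallest exponent giving 1 is 82.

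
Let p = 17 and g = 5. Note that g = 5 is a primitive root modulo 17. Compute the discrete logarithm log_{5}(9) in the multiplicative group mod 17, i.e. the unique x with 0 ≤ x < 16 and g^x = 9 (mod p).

Successive powers of 5 modulo 17:
  5^0=1  5^1=5  5^2=8  5^3=6  5^4=13  5^5=14
  5^6=2  5^7=10  5^8=16  5^9=12  5^10=9
So 5^10 ≡ 9 (mod 17), giving x = 10.

10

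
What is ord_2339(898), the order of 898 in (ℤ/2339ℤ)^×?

The order of 898 must divide p − 1 = 2338 = 2 · 7 · 167.
Divisors: 1, 2, 7, 14, 167, 334, 1169, 2338.
Check each in increasing order: 898^1 ≡ 898;  898^2 ≡ 1788;  898^7 ≡ 1055;  898^14 ≡ 2000;  898^167 ≡ 1143;  898^334 ≡ 1287;  898^1169 ≡ 1.
Smallest exponent giving 1 is 1169.

1169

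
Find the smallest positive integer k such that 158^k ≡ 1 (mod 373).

62

The order of 158 must divide p − 1 = 372 = 2^2 · 3 · 31.
Divisors: 1, 2, 3, 4, 6, 12, 31, 62, 93, 124, 186, 372.
Check each in increasing order: 158^1 ≡ 158;  158^2 ≡ 346;  158^3 ≡ 210;  158^4 ≡ 356;  158^6 ≡ 86;  158^12 ≡ 309;  158^31 ≡ 372;  158^62 ≡ 1.
Smallest exponent giving 1 is 62.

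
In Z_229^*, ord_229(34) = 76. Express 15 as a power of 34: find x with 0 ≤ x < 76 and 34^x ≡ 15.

46

Baby-step giant-step with m = ceil(sqrt(76)) = 9.
Baby table (34^j mod 229 for j=0..8):
  0:1  1:34  2:11  3:145  4:121  5:221  6:186  7:141
  8:214
Giant step factor: 34^(-9) ≡ 22 (mod 229).
Scan 15·22^i mod 229 for i = 0, 1, …:
  i=0: 15   i=1: 101   i=2: 161   i=3: 107
  i=4: 64   i=5: 34
Match at i=5, j=1: x = 5·9 + 1 = 46.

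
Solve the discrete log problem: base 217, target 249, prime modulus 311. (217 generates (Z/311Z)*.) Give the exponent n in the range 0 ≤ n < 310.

Baby-step giant-step with m = ceil(sqrt(310)) = 18.
Baby table (217^j mod 311 for j=0..17):
  0:1  1:217  2:128  3:97  4:212  5:287  6:79  7:38
  8:160  9:199  10:265  11:281  12:21  13:203  14:200  15:171
  16:98  17:118
Giant step factor: 217^(-18) ≡ 3 (mod 311).
Scan 249·3^i mod 311 for i = 0, 1, …:
  i=0: 249   i=1: 125   i=2: 64   i=3: 192
  i=4: 265
Match at i=4, j=10: n = 4·18 + 10 = 82.

82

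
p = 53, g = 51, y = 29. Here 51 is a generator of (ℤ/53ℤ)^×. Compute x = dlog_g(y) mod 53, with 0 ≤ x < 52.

Baby-step giant-step with m = ceil(sqrt(52)) = 8.
Baby table (51^j mod 53 for j=0..7):
  0:1  1:51  2:4  3:45  4:16  5:21  6:11  7:31
Giant step factor: 51^(-8) ≡ 47 (mod 53).
Scan 29·47^i mod 53 for i = 0, 1, …:
  i=0: 29   i=1: 38   i=2: 37   i=3: 43
  i=4: 7   i=5: 11
Match at i=5, j=6: x = 5·8 + 6 = 46.

46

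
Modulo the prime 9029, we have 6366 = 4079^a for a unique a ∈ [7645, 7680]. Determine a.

Compute 4079^7645 mod 9029 = 8800, then multiply by 4079 repeatedly:
  4079^7645=8800  4079^7646=4925  4079^7647=8579  4079^7648=6366
Found 6366 at exponent 7648.

7648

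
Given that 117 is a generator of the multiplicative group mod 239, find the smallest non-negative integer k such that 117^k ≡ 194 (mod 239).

199

Baby-step giant-step with m = ceil(sqrt(238)) = 16.
Baby table (117^j mod 239 for j=0..15):
  0:1  1:117  2:66  3:74  4:54  5:104  6:218  7:172
  8:48  9:119  10:61  11:206  12:202  13:212  14:187  15:130
Giant step factor: 117^(-16) ≡ 25 (mod 239).
Scan 194·25^i mod 239 for i = 0, 1, …:
  i=0: 194   i=1: 70   i=2: 77   i=3: 13
  i=4: 86   i=5: 238   i=6: 214   i=7: 92
  i=8: 149   i=9: 140   i=10: 154   i=11: 26
  i=12: 172
Match at i=12, j=7: k = 12·16 + 7 = 199.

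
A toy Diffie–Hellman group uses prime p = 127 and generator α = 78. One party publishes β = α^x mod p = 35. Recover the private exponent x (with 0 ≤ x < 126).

8

Successive powers of 78 modulo 127:
  78^0=1  78^1=78  78^2=115  78^3=80  78^4=17  78^5=56
  78^6=50  78^7=90  78^8=35
So 78^8 ≡ 35 (mod 127), giving x = 8.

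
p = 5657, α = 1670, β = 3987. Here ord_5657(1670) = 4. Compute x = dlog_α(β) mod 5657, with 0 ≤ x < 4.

Successive powers of 1670 modulo 5657:
  1670^0=1  1670^1=1670  1670^2=5656  1670^3=3987
So 1670^3 ≡ 3987 (mod 5657), giving x = 3.

3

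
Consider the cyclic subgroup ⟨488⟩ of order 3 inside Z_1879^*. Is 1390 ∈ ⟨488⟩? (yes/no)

yes

1390 ∈ ⟨488⟩ iff 1390^3 ≡ 1 (mod 1879), since |⟨488⟩| = 3.
1390^3 mod 1879 = 1.
Since 1 = 1, 1390 lies in the subgroup.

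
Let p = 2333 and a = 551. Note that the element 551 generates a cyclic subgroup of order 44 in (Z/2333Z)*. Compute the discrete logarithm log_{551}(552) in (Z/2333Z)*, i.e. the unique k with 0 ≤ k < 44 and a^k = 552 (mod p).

5

Baby-step giant-step with m = ceil(sqrt(44)) = 7.
Baby table (551^j mod 2333 for j=0..6):
  0:1  1:551  2:311  3:1052  4:1068  5:552  6:862
Giant step factor: 551^(-7) ≡ 1027 (mod 2333).
Scan 552·1027^i mod 2333 for i = 0, 1, …:
  i=0: 552
Match at i=0, j=5: k = 0·7 + 5 = 5.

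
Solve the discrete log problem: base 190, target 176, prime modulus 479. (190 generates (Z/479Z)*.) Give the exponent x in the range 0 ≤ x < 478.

130

Baby-step giant-step with m = ceil(sqrt(478)) = 22.
Baby table (190^j mod 479 for j=0..21):
  0:1  1:190  2:175  3:199  4:448  5:337  6:323  7:58
  8:3  9:91  10:46  11:118  12:386  13:53  14:11  15:174
  16:9  17:273  18:138  19:354  20:200  21:159
Giant step factor: 190^(-22) ≡ 450 (mod 479).
Scan 176·450^i mod 479 for i = 0, 1, …:
  i=0: 176   i=1: 165   i=2: 5   i=3: 334
  i=4: 373   i=5: 200
Match at i=5, j=20: x = 5·22 + 20 = 130.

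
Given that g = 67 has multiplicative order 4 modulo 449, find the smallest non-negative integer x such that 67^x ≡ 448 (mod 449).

Successive powers of 67 modulo 449:
  67^0=1  67^1=67  67^2=448
So 67^2 ≡ 448 (mod 449), giving x = 2.

2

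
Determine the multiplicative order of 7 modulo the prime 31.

15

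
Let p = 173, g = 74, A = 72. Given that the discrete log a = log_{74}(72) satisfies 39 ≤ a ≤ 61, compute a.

51

Compute 74^39 mod 173 = 123, then multiply by 74 repeatedly:
  74^39=123  74^40=106  74^41=59  74^42=41  74^43=93
  74^44=135  74^45=129  74^46=31  74^47=45  74^48=43
  74^49=68  74^50=15  74^51=72
Found 72 at exponent 51.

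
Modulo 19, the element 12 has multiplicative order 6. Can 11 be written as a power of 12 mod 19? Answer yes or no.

⟨12⟩ has order 6; its elements mod 19 are {1, 7, 8, 11, 12, 18}.
11 is in this set.

yes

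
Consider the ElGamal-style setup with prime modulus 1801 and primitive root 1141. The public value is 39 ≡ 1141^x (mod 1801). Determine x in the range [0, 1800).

401

Baby-step giant-step with m = ceil(sqrt(1800)) = 43.
Baby table (1141^j mod 1801 for j=0..42):
  0:1  1:1141  2:1559  3:1232  4:932  5:822  6:1382  7:987
  8:542  9:679  10:309  11:1374  12:864  13:677  14:1629  15:57
  16:201  17:614  18:1786  19:895  20:28  21:1331  22:428  23:277
  24:882  25:1404  26:875  27:621  28:768  29:1002  30:1448  31:651
  32:779  33:946  34:587  35:1596  36:225  37:983  38:1381  39:1647
  40:784  41:1248  42:1178
Giant step factor: 1141^(-43) ≡ 1093 (mod 1801).
Scan 39·1093^i mod 1801 for i = 0, 1, …:
  i=0: 39   i=1: 1204   i=2: 1242   i=3: 1353
  i=4: 208   i=5: 418   i=6: 1221   i=7: 12
  i=8: 509   i=9: 1629
Match at i=9, j=14: x = 9·43 + 14 = 401.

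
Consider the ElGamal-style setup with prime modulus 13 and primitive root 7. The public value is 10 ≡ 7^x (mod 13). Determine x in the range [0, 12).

2

Successive powers of 7 modulo 13:
  7^0=1  7^1=7  7^2=10
So 7^2 ≡ 10 (mod 13), giving x = 2.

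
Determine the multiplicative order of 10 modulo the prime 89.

44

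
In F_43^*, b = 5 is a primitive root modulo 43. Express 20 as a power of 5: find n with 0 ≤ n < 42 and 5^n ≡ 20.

Baby-step giant-step with m = ceil(sqrt(42)) = 7.
Baby table (5^j mod 43 for j=0..6):
  0:1  1:5  2:25  3:39  4:23  5:29  6:16
Giant step factor: 5^(-7) ≡ 7 (mod 43).
Scan 20·7^i mod 43 for i = 0, 1, …:
  i=0: 20   i=1: 11   i=2: 34   i=3: 23
Match at i=3, j=4: n = 3·7 + 4 = 25.

25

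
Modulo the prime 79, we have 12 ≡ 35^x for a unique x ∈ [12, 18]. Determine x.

Compute 35^12 mod 79 = 21, then multiply by 35 repeatedly:
  35^12=21  35^13=24  35^14=50  35^15=12
Found 12 at exponent 15.

15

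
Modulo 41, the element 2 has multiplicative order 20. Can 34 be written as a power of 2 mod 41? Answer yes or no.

34 ∈ ⟨2⟩ iff 34^20 ≡ 1 (mod 41), since |⟨2⟩| = 20.
34^20 mod 41 = 40.
Since 40 ≠ 1, 34 does not lie in the subgroup.

no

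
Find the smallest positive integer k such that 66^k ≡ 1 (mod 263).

The order of 66 must divide p − 1 = 262 = 2 · 131.
Divisors: 1, 2, 131, 262.
Check each in increasing order: 66^1 ≡ 66;  66^2 ≡ 148;  66^131 ≡ 1.
Smallest exponent giving 1 is 131.

131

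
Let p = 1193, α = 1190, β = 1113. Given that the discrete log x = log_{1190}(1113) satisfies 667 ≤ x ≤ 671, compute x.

Compute 1190^667 mod 1193 = 1113, then multiply by 1190 repeatedly:
  1190^667=1113
Found 1113 at exponent 667.

667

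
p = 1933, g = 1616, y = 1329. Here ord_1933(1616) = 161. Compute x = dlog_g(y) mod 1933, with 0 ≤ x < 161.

99

Baby-step giant-step with m = ceil(sqrt(161)) = 13.
Baby table (1616^j mod 1933 for j=0..12):
  0:1  1:1616  2:1906  3:827  4:729  5:867  6:1580  7:1720
  8:1799  9:1885  10:1685  11:1296  12:897
Giant step factor: 1616^(-13) ≡ 1357 (mod 1933).
Scan 1329·1357^i mod 1933 for i = 0, 1, …:
  i=0: 1329   i=1: 1897   i=2: 1406   i=3: 71
  i=4: 1630   i=5: 558   i=6: 1403   i=7: 1799
Match at i=7, j=8: x = 7·13 + 8 = 99.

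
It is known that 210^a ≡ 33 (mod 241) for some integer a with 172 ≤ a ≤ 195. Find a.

Compute 210^172 mod 241 = 145, then multiply by 210 repeatedly:
  210^172=145  210^173=84  210^174=47  210^175=230  210^176=100
  210^177=33
Found 33 at exponent 177.

177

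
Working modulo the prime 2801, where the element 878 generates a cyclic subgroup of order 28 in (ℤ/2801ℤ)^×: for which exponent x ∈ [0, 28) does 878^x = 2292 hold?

Successive powers of 878 modulo 2801:
  878^0=1  878^1=878  878^2=609  878^3=2512  878^4=1149  878^5=462
  878^6=2292
So 878^6 ≡ 2292 (mod 2801), giving x = 6.

6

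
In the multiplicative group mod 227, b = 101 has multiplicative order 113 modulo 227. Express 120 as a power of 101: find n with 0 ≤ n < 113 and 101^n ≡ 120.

19

Successive powers of 101 modulo 227:
  101^0=1  101^1=101  101^2=213  101^3=175  101^4=196  101^5=47
  101^6=207  101^7=23  101^8=53  101^9=132  101^10=166  101^11=195
  101^12=173  101^13=221  101^14=75  101^15=84  101^16=85  101^17=186
  101^18=172  101^19=120
So 101^19 ≡ 120 (mod 227), giving n = 19.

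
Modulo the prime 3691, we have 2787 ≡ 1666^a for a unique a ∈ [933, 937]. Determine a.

933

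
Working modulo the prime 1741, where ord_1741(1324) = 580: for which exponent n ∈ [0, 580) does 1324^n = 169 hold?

300

Baby-step giant-step with m = ceil(sqrt(580)) = 25.
Baby table (1324^j mod 1741 for j=0..24):
  0:1  1:1324  2:1530  3:937  4:996  5:767  6:505  7:76
  8:1387  9:1374  10:1572  11:833  12:839  13:78  14:553  15:952
  16:1705  17:1084  18:632  19:1088  20:705  21:244  22:971  23:746
  24:557
Giant step factor: 1324^(-25) ≡ 1510 (mod 1741).
Scan 169·1510^i mod 1741 for i = 0, 1, …:
  i=0: 169   i=1: 1004   i=2: 1370   i=3: 392
  i=4: 1721   i=5: 1138   i=6: 13   i=7: 479
  i=8: 775   i=9: 298   i=10: 802   i=11: 1025
  i=12: 1
Match at i=12, j=0: n = 12·25 + 0 = 300.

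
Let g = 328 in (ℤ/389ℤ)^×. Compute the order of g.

388

The order of 328 must divide p − 1 = 388 = 2^2 · 97.
Divisors: 1, 2, 4, 97, 194, 388.
Check each in increasing order: 328^1 ≡ 328;  328^2 ≡ 220;  328^4 ≡ 164;  328^97 ≡ 115;  328^194 ≡ 388;  328^388 ≡ 1.
Smallest exponent giving 1 is 388.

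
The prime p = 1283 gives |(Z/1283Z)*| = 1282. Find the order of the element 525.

The order of 525 must divide p − 1 = 1282 = 2 · 641.
Divisors: 1, 2, 641, 1282.
Check each in increasing order: 525^1 ≡ 525;  525^2 ≡ 1063;  525^641 ≡ 1282;  525^1282 ≡ 1.
Smallest exponent giving 1 is 1282.

1282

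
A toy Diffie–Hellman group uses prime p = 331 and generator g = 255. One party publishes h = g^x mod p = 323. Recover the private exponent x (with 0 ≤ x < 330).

Baby-step giant-step with m = ceil(sqrt(330)) = 19.
Baby table (255^j mod 331 for j=0..18):
  0:1  1:255  2:149  3:261  4:24  5:162  6:266  7:306
  8:245  9:247  10:95  11:62  12:253  13:301  14:294  15:164
  16:114  17:273  18:105
Giant step factor: 255^(-19) ≡ 285 (mod 331).
Scan 323·285^i mod 331 for i = 0, 1, …:
  i=0: 323   i=1: 37   i=2: 284   i=3: 176
  i=4: 179   i=5: 41   i=6: 100   i=7: 34
  i=8: 91   i=9: 117   i=10: 245
Match at i=10, j=8: x = 10·19 + 8 = 198.

198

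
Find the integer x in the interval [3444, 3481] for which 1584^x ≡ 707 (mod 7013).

3454

Compute 1584^3444 mod 7013 = 1610, then multiply by 1584 repeatedly:
  1584^3444=1610  1584^3445=4521  1584^3446=991  1584^3447=5845  1584^3448=1320
  1584^3449=1006  1584^3450=1553  1584^3451=5402  1584^3452=908  1584^3453=607
  1584^3454=707
Found 707 at exponent 3454.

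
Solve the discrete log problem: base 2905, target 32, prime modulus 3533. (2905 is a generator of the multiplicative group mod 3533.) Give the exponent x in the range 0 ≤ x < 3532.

Baby-step giant-step with m = ceil(sqrt(3532)) = 60.
Baby table (2905^j mod 3533 for j=0..59):
  0:1  1:2905  2:2221  3:747  4:773  5:2110  6:3328  7:1552
  8:452  9:2317  10:520  11:2009  12:3162  13:3343  14:2731  15:1970
  16:2923  17:1516  18:1862  19:87  20:1892  21:2445  22:1395  23:124
  24:3387  25:3363  26:770  27:461  28:198  29:2844  30:1666  31:3053
  32:1135  33:886  34:1806  35:3458  36:1171  37:3009  38:503  39:2086
  40:735  41:1243  42:189  43:1430  44:2875  45:3396  46:1244  47:3094
  48:118  49:89  50:636  51:3354  52:2889  53:1670  54:541  55:2953
  56:341  57:1365  58:1299  59:351
Giant step factor: 2905^(-60) ≡ 1608 (mod 3533).
Scan 32·1608^i mod 3533 for i = 0, 1, …:
  i=0: 32   i=1: 1994   i=2: 1921   i=3: 1126
  i=4: 1712   i=5: 689   i=6: 2083   i=7: 180
  i=8: 3267   i=9: 3298     …   i=33: 3102
  i=34: 2953
Match at i=34, j=55: x = 34·60 + 55 = 2095.

2095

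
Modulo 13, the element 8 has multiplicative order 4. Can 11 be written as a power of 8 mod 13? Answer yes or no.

no

11 ∈ ⟨8⟩ iff 11^4 ≡ 1 (mod 13), since |⟨8⟩| = 4.
11^4 mod 13 = 3.
Since 3 ≠ 1, 11 does not lie in the subgroup.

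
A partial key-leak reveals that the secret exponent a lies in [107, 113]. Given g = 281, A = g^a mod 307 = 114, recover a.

108

Compute 281^107 mod 307 = 279, then multiply by 281 repeatedly:
  281^107=279  281^108=114
Found 114 at exponent 108.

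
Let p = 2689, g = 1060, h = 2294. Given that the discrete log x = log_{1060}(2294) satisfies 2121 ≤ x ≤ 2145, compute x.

2131

Compute 1060^2121 mod 2689 = 926, then multiply by 1060 repeatedly:
  1060^2121=926  1060^2122=75  1060^2123=1519  1060^2124=2118  1060^2125=2454
  1060^2126=977  1060^2127=355  1060^2128=2529  1060^2129=2496  1060^2130=2473
  1060^2131=2294
Found 2294 at exponent 2131.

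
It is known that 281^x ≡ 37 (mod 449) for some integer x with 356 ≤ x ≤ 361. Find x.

357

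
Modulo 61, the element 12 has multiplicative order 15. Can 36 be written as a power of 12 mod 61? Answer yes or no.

⟨12⟩ has order 15; its elements mod 61 are {1, 9, 12, 13, 15, 16, 20, 22, 25, 34, 42, 47, 56, 57, 58}.
36 is not in this set.

no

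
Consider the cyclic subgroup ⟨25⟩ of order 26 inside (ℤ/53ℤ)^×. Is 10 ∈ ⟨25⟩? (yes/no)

yes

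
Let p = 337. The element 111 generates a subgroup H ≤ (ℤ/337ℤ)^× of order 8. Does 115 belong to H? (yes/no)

115 ∈ ⟨111⟩ iff 115^8 ≡ 1 (mod 337), since |⟨111⟩| = 8.
115^8 mod 337 = 256.
Since 256 ≠ 1, 115 does not lie in the subgroup.

no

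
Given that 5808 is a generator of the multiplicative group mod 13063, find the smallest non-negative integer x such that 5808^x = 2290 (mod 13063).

Baby-step giant-step with m = ceil(sqrt(13062)) = 115.
Baby table (5808^j mod 13063 for j=0..114):
  0:1  1:5808  2:4198  3:6426  4:1217  5:1253  6:1333  7:8768
  8:4970  9:9593  10:2449  11:11248  12:321  13:9422  14:2069  15:11855
  16:11830  17:10323  18:9877  19:5983  20:1684  21:9548  22:2349  23:5220
  24:11600  25:6909  26:10999  27:4122  28:9160  29:8744  30:9271  31:282
  32:4981  33:8166  34:9438  35:3556  36:645  37:10142  38:3669  39:3799
  40:1185  41:11342  42:10690  43:12144  44:5215  45:8686  46:12045  47:4995
  48:11100  49:2895  50:2079  51:4620  52:1558  53:9268  54:8984  55:5450
  56:1951  57:5787  58:12860  59:9709  60:9964  61:1822  62:1146  63:6901
  64:3724  65:9727  66:10004  67:12071  68:12310  69:2681  70:152  71:7595
  72:11072  73:10090  74:2102  75:7574  76:6671  77:310  78:10849  79:8143
  80:6484  81:11506  82:9603  83:8277  84:976  85:12329  86:8529  87:1536
  88:12122  89:8069  90:7771  91:1303  92:4347  93:9660  94:12758  95:5128
  96:12847  97:12583  98:7642  99:9725  100:11451  101:3675  102:12521  103:247
  104:10709  105:4929  106:6599  107:150  108:9042  109:2676  110:10301  111:12731
  112:5068  113:4005  114:8900
Giant step factor: 5808^(-115) ≡ 10117 (mod 13063).
Scan 2290·10117^i mod 13063 for i = 0, 1, …:
  i=0: 2290   i=1: 7231   i=2: 3227   i=3: 3122
  i=4: 12003   i=5: 703   i=6: 5979   i=7: 7853
  i=8: 12698   i=9: 4124     …   i=107: 8636
  i=108: 5068
Match at i=108, j=112: x = 108·115 + 112 = 12532.

12532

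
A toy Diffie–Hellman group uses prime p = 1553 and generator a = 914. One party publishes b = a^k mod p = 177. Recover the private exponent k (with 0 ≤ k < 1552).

1321

Baby-step giant-step with m = ceil(sqrt(1552)) = 40.
Baby table (914^j mod 1553 for j=0..39):
  0:1  1:914  2:1435  3:858  4:1500  5:1254  6:42  7:1116
  8:1256  9:317  10:880  11:1419  12:211  13:282  14:1503  15:890
  16:1241  17:584  18:1097  19:973  20:1006  21:108  22:873  23:1233
  24:1037  25:488  26:321  27:1430  28:947  29:537  30:70  31:307
  32:1058  33:1046  34:949  35:812  36:1387  37:470  38:952  39:448
Giant step factor: 914^(-40) ≡ 887 (mod 1553).
Scan 177·887^i mod 1553 for i = 0, 1, …:
  i=0: 177   i=1: 146   i=2: 603   i=3: 629
  i=4: 396   i=5: 274   i=6: 770   i=7: 1223
  i=8: 807   i=9: 1429     …   i=32: 1491
  i=33: 914
Match at i=33, j=1: k = 33·40 + 1 = 1321.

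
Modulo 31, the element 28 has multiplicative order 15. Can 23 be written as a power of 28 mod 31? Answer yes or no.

no

⟨28⟩ has order 15; its elements mod 31 are {1, 2, 4, 5, 7, 8, 9, 10, 14, 16, 18, 19, 20, 25, 28}.
23 is not in this set.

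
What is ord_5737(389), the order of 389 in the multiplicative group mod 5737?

The order of 389 must divide p − 1 = 5736 = 2^3 · 3 · 239.
Divisors: 1, 2, 3, 4, 6, 8, 12, 24, 239, 478, 717, 956, 1434, 1912, 2868, 5736.
Check each in increasing order: 389^1 ≡ 389;  389^2 ≡ 2159;  389^3 ≡ 2249;  389^4 ≡ 2837;  389^6 ≡ 3704;  389^8 ≡ 5295;  389^12 ≡ 2449;  389^24 ≡ 2436;  389^239 ≡ 4988;  389^478 ≡ 4512;  389^717 ≡ 5342;  389^956 ≡ 3268;  389^1434 ≡ 1126;  389^1912 ≡ 3267;  389^2868 ≡ 5736;  389^5736 ≡ 1.
Smallest exponent giving 1 is 5736.

5736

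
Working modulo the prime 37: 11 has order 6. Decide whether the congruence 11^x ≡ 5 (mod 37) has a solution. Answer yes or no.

no

⟨11⟩ has order 6; its elements mod 37 are {1, 10, 11, 26, 27, 36}.
5 is not in this set.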